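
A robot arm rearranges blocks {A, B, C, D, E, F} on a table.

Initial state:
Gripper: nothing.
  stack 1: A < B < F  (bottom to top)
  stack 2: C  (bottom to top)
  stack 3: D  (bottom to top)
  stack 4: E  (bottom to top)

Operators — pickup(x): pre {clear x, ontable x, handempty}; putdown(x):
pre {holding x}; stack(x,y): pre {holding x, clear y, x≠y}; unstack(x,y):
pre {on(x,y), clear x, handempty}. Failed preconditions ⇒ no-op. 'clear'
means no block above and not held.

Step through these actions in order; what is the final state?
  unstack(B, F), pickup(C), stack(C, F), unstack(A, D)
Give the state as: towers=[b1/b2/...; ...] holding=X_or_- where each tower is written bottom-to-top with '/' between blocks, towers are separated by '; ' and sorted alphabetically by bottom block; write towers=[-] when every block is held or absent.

step 1 (unstack(B, F)) [no-op]: towers=[A/B/F; C; D; E] holding=-
step 2 (pickup(C)): towers=[A/B/F; D; E] holding=C
step 3 (stack(C, F)): towers=[A/B/F/C; D; E] holding=-
step 4 (unstack(A, D)) [no-op]: towers=[A/B/F/C; D; E] holding=-

towers=[A/B/F/C; D; E] holding=-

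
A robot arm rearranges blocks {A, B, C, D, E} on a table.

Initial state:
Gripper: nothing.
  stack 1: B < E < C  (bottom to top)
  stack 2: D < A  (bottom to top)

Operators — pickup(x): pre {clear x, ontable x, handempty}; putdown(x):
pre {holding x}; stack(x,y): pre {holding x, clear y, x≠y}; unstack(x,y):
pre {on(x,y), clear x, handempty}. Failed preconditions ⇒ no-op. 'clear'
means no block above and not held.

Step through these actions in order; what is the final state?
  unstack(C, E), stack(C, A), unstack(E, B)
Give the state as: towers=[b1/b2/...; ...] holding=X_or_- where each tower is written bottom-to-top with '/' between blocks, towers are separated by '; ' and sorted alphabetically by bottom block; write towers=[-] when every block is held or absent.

step 1 (unstack(C, E)): towers=[B/E; D/A] holding=C
step 2 (stack(C, A)): towers=[B/E; D/A/C] holding=-
step 3 (unstack(E, B)): towers=[B; D/A/C] holding=E

towers=[B; D/A/C] holding=E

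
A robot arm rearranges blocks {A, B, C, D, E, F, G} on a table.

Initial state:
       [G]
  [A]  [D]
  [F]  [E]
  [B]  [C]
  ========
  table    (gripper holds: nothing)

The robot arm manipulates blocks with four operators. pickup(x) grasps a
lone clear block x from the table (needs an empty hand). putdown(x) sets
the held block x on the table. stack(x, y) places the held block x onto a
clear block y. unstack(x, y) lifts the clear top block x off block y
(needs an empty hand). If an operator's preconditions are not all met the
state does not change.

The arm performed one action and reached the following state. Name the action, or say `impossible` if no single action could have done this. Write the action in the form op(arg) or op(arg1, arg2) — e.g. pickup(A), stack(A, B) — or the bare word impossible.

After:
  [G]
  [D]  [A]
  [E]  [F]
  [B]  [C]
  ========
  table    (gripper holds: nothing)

target: towers=[B/E/D/G; C/F/A] holding=-
     unstack(G, D) → towers=[B/F/A; C/E/D] holding=G
     unstack(A, F) → towers=[B/F; C/E/D/G] holding=A
none of the 2 applicable actions match → impossible

impossible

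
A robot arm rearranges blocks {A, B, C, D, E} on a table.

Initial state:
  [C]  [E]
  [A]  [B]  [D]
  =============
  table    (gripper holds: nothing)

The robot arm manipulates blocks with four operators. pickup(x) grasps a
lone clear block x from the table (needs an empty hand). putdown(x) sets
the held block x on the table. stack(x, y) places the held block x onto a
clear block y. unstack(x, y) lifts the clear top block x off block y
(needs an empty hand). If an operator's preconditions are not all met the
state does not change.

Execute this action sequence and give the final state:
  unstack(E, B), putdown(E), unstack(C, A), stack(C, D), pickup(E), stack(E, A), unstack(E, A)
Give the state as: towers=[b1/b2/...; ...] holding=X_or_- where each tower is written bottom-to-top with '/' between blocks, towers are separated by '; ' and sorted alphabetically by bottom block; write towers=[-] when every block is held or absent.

step 1 (unstack(E, B)): towers=[A/C; B; D] holding=E
step 2 (putdown(E)): towers=[A/C; B; D; E] holding=-
step 3 (unstack(C, A)): towers=[A; B; D; E] holding=C
step 4 (stack(C, D)): towers=[A; B; D/C; E] holding=-
step 5 (pickup(E)): towers=[A; B; D/C] holding=E
step 6 (stack(E, A)): towers=[A/E; B; D/C] holding=-
step 7 (unstack(E, A)): towers=[A; B; D/C] holding=E

towers=[A; B; D/C] holding=E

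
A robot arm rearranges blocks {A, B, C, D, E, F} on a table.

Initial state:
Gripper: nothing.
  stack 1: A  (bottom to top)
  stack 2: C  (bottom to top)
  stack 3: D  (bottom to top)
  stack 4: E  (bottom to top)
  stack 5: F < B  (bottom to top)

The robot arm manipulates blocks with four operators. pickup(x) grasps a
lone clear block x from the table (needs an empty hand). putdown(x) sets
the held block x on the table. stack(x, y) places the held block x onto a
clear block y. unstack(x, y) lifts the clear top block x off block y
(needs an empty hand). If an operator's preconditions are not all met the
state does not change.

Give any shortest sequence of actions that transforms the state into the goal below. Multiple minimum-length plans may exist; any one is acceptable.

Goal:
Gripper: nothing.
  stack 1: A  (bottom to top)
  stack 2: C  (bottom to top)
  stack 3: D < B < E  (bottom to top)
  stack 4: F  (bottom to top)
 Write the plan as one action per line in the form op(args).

unstack(B, F)
stack(B, D)
pickup(E)
stack(E, B)

step 1 (unstack(B, F)): towers=[A; C; D; E; F] holding=B
step 2 (stack(B, D)): towers=[A; C; D/B; E; F] holding=-
step 3 (pickup(E)): towers=[A; C; D/B; F] holding=E
step 4 (stack(E, B)): towers=[A; C; D/B/E; F] holding=-
goal check: towers=[A; C; D/B/E; F] holding=- — reached (length 4, optimal by BFS)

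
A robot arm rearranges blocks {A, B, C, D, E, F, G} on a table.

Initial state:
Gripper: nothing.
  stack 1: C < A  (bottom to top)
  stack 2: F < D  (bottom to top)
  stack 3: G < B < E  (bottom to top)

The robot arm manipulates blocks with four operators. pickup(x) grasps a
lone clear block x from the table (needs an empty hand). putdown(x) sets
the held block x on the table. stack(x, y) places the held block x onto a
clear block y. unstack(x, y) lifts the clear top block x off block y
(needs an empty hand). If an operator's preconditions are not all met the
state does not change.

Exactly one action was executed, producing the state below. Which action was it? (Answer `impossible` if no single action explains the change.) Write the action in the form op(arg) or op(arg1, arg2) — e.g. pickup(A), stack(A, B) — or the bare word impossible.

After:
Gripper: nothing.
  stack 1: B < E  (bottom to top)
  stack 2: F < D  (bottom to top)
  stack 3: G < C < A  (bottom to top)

target: towers=[B/E; F/D; G/C/A] holding=-
     unstack(D, F) → towers=[C/A; F; G/B/E] holding=D
     unstack(A, C) → towers=[C; F/D; G/B/E] holding=A
     unstack(E, B) → towers=[C/A; F/D; G/B] holding=E
none of the 3 applicable actions match → impossible

impossible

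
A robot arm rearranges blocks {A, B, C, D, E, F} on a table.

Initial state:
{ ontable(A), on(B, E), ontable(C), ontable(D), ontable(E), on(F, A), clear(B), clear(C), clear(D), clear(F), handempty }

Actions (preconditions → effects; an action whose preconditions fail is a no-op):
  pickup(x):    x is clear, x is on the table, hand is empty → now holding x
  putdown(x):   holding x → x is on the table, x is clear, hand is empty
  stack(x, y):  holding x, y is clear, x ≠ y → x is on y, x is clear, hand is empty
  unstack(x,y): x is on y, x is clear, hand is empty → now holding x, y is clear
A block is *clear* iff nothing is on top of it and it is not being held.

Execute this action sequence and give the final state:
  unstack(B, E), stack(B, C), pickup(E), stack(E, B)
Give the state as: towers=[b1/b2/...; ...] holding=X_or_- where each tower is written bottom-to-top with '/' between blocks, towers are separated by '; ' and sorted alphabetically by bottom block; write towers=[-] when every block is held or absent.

towers=[A/F; C/B/E; D] holding=-

step 1 (unstack(B, E)): towers=[A/F; C; D; E] holding=B
step 2 (stack(B, C)): towers=[A/F; C/B; D; E] holding=-
step 3 (pickup(E)): towers=[A/F; C/B; D] holding=E
step 4 (stack(E, B)): towers=[A/F; C/B/E; D] holding=-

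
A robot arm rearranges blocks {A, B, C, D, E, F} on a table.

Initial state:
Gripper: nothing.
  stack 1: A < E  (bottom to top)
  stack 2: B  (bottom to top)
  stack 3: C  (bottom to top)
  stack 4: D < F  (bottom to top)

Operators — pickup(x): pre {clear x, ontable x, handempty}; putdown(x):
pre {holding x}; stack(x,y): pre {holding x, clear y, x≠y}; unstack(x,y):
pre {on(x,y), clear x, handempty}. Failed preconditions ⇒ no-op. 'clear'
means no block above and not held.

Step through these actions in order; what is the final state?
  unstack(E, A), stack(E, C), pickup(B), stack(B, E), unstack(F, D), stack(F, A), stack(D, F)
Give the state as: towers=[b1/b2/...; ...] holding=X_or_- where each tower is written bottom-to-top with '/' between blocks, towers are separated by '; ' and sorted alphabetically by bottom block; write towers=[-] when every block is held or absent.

towers=[A/F; C/E/B; D] holding=-

step 1 (unstack(E, A)): towers=[A; B; C; D/F] holding=E
step 2 (stack(E, C)): towers=[A; B; C/E; D/F] holding=-
step 3 (pickup(B)): towers=[A; C/E; D/F] holding=B
step 4 (stack(B, E)): towers=[A; C/E/B; D/F] holding=-
step 5 (unstack(F, D)): towers=[A; C/E/B; D] holding=F
step 6 (stack(F, A)): towers=[A/F; C/E/B; D] holding=-
step 7 (stack(D, F)) [no-op]: towers=[A/F; C/E/B; D] holding=-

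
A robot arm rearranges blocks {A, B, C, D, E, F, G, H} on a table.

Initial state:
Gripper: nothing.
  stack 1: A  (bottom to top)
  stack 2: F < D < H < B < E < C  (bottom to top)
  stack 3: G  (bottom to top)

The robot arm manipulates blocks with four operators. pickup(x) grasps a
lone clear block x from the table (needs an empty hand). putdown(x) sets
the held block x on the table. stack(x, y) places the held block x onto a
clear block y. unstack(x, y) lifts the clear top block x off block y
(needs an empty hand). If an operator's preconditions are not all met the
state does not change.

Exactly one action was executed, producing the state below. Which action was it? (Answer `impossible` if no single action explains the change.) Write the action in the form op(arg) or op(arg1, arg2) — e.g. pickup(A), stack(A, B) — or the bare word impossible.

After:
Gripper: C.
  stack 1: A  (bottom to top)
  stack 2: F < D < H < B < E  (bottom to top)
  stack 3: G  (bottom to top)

target: towers=[A; F/D/H/B/E; G] holding=C
         pickup(G) → towers=[A; F/D/H/B/E/C] holding=G
         pickup(A) → towers=[F/D/H/B/E/C; G] holding=A
     unstack(C, E) → towers=[A; F/D/H/B/E; G] holding=C  ← match

unstack(C, E)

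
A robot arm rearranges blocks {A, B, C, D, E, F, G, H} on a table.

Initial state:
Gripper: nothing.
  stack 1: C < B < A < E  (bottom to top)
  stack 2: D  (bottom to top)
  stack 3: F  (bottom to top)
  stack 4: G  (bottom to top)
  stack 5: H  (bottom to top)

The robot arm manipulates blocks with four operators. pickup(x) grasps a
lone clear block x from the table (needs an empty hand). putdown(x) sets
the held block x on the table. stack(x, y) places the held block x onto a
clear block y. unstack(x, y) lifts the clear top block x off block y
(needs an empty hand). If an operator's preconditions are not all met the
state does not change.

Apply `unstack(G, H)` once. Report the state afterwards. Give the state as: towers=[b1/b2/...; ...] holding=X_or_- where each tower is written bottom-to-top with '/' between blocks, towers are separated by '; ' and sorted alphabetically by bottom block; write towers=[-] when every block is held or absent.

before: towers=[C/B/A/E; D; F; G; H] holding=-
pre[unstack(G, H)]: on(G,H) no, clear(G) yes, handempty yes
on(G,H) unmet → unstack(G, H) is a no-op
after:  towers=[C/B/A/E; D; F; G; H] holding=-

towers=[C/B/A/E; D; F; G; H] holding=-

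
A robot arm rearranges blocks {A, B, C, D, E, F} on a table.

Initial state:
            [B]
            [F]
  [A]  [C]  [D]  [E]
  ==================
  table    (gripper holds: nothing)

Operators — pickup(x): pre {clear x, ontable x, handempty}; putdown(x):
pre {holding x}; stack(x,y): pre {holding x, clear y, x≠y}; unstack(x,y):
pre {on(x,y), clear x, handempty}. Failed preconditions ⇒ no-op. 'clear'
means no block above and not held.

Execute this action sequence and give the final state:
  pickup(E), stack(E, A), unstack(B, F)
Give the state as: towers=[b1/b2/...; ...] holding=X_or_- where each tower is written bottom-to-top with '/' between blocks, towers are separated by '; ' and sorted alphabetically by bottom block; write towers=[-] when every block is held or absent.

step 1 (pickup(E)): towers=[A; C; D/F/B] holding=E
step 2 (stack(E, A)): towers=[A/E; C; D/F/B] holding=-
step 3 (unstack(B, F)): towers=[A/E; C; D/F] holding=B

towers=[A/E; C; D/F] holding=B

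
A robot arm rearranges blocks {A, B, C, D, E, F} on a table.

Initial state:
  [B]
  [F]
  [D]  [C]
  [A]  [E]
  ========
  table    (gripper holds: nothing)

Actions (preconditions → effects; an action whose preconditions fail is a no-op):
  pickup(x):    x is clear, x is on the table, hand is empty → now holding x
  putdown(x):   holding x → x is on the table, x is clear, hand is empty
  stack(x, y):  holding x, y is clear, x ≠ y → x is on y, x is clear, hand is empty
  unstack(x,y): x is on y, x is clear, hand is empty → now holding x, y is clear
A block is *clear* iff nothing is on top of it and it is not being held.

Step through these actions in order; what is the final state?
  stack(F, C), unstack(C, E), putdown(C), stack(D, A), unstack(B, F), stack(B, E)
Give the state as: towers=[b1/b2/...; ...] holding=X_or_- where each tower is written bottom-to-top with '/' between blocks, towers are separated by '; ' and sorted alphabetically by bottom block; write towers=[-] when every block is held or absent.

towers=[A/D/F; C; E/B] holding=-

step 1 (stack(F, C)) [no-op]: towers=[A/D/F/B; E/C] holding=-
step 2 (unstack(C, E)): towers=[A/D/F/B; E] holding=C
step 3 (putdown(C)): towers=[A/D/F/B; C; E] holding=-
step 4 (stack(D, A)) [no-op]: towers=[A/D/F/B; C; E] holding=-
step 5 (unstack(B, F)): towers=[A/D/F; C; E] holding=B
step 6 (stack(B, E)): towers=[A/D/F; C; E/B] holding=-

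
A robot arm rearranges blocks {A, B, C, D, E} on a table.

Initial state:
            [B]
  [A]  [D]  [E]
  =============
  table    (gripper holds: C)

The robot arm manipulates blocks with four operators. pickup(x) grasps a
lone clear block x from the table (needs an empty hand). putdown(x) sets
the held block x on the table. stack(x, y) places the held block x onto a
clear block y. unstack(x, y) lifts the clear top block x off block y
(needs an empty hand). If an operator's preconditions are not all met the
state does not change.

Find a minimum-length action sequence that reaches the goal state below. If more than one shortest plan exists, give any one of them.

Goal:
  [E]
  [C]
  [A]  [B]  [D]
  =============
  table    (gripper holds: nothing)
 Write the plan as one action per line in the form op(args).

stack(C, A)
unstack(B, E)
putdown(B)
pickup(E)
stack(E, C)

step 1 (stack(C, A)): towers=[A/C; D; E/B] holding=-
step 2 (unstack(B, E)): towers=[A/C; D; E] holding=B
step 3 (putdown(B)): towers=[A/C; B; D; E] holding=-
step 4 (pickup(E)): towers=[A/C; B; D] holding=E
step 5 (stack(E, C)): towers=[A/C/E; B; D] holding=-
goal check: towers=[A/C/E; B; D] holding=- — reached (length 5, optimal by BFS)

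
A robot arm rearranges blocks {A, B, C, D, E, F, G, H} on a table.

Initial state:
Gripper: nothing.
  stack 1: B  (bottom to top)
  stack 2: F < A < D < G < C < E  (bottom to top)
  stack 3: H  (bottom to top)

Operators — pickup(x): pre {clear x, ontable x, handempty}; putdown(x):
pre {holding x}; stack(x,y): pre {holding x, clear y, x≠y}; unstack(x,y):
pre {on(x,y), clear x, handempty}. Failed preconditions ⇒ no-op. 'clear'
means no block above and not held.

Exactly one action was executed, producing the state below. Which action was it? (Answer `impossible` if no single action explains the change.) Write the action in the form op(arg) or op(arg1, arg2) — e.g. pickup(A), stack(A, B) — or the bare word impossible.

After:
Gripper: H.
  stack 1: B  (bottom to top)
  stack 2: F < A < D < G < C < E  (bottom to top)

target: towers=[B; F/A/D/G/C/E] holding=H
     unstack(E, C) → towers=[B; F/A/D/G/C; H] holding=E
         pickup(H) → towers=[B; F/A/D/G/C/E] holding=H  ← match
         pickup(B) → towers=[F/A/D/G/C/E; H] holding=B

pickup(H)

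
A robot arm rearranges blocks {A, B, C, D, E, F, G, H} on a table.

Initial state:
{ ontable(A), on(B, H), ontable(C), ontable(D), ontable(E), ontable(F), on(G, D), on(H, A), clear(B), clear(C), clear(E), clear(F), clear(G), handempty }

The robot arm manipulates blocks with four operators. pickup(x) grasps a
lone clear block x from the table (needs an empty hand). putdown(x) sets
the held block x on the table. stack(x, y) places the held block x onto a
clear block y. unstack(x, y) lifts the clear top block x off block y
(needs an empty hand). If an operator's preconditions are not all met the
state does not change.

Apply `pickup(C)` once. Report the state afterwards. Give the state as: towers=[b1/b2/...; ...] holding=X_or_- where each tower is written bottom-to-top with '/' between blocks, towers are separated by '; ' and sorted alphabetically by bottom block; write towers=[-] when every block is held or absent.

towers=[A/H/B; D/G; E; F] holding=C

before: towers=[A/H/B; C; D/G; E; F] holding=-
pre[pickup(C)]: clear(C) yes, ontable(C) yes, handempty yes
all met → apply pickup(C)
after:  towers=[A/H/B; D/G; E; F] holding=C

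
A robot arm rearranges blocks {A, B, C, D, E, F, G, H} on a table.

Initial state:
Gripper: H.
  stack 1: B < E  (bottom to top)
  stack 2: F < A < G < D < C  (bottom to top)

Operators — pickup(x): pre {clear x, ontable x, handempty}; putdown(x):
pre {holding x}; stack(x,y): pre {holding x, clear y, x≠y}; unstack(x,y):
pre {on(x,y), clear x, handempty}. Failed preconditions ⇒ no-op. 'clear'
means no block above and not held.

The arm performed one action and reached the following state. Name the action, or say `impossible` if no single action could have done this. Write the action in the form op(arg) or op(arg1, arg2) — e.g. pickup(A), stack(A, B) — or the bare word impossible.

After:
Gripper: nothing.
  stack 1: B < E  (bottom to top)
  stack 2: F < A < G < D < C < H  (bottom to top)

stack(H, C)

target: towers=[B/E; F/A/G/D/C/H] holding=-
        putdown(H) → towers=[B/E; F/A/G/D/C; H] holding=-
       stack(H, E) → towers=[B/E/H; F/A/G/D/C] holding=-
       stack(H, C) → towers=[B/E; F/A/G/D/C/H] holding=-  ← match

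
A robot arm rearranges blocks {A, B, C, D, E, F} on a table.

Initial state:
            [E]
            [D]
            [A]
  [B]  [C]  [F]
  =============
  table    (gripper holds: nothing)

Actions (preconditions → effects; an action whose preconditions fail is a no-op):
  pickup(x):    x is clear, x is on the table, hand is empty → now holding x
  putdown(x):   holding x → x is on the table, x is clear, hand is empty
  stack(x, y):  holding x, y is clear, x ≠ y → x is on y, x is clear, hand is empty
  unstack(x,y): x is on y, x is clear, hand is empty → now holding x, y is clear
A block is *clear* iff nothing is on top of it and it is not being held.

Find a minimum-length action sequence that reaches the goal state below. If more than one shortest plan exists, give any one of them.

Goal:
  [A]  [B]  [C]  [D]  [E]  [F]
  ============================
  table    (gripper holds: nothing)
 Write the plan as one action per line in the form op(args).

step 1 (unstack(E, D)): towers=[B; C; F/A/D] holding=E
step 2 (putdown(E)): towers=[B; C; E; F/A/D] holding=-
step 3 (unstack(D, A)): towers=[B; C; E; F/A] holding=D
step 4 (putdown(D)): towers=[B; C; D; E; F/A] holding=-
step 5 (unstack(A, F)): towers=[B; C; D; E; F] holding=A
step 6 (putdown(A)): towers=[A; B; C; D; E; F] holding=-
goal check: towers=[A; B; C; D; E; F] holding=- — reached (length 6, optimal by BFS)

unstack(E, D)
putdown(E)
unstack(D, A)
putdown(D)
unstack(A, F)
putdown(A)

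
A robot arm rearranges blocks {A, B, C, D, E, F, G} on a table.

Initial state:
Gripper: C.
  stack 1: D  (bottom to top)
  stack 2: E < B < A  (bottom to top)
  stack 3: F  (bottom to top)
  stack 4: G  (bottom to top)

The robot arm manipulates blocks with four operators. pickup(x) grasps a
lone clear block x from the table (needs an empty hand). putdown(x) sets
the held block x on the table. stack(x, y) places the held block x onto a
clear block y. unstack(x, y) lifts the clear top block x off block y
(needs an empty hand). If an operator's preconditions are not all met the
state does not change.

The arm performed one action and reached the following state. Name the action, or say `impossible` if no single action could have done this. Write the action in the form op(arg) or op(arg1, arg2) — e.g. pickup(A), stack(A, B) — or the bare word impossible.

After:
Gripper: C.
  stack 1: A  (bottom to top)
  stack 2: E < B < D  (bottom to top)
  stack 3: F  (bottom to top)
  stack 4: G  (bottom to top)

impossible

target: towers=[A; E/B/D; F; G] holding=C
        putdown(C) → towers=[C; D; E/B/A; F; G] holding=-
       stack(C, F) → towers=[D; E/B/A; F/C; G] holding=-
       stack(C, G) → towers=[D; E/B/A; F; G/C] holding=-
       stack(C, D) → towers=[D/C; E/B/A; F; G] holding=-
       stack(C, A) → towers=[D; E/B/A/C; F; G] holding=-
none of the 5 applicable actions match → impossible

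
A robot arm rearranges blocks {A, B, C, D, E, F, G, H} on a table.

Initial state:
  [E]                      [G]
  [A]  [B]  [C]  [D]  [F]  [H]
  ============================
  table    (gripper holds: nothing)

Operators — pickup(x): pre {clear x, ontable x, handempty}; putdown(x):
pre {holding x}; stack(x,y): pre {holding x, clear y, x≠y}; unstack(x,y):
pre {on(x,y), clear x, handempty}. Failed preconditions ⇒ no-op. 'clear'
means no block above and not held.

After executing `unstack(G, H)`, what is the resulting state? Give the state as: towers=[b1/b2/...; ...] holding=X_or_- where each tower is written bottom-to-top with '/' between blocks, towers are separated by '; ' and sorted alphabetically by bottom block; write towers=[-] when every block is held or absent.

towers=[A/E; B; C; D; F; H] holding=G

before: towers=[A/E; B; C; D; F; H/G] holding=-
pre[unstack(G, H)]: on(G,H) ok, clear(G) ok, handempty ok
all met → apply unstack(G, H)
after:  towers=[A/E; B; C; D; F; H] holding=G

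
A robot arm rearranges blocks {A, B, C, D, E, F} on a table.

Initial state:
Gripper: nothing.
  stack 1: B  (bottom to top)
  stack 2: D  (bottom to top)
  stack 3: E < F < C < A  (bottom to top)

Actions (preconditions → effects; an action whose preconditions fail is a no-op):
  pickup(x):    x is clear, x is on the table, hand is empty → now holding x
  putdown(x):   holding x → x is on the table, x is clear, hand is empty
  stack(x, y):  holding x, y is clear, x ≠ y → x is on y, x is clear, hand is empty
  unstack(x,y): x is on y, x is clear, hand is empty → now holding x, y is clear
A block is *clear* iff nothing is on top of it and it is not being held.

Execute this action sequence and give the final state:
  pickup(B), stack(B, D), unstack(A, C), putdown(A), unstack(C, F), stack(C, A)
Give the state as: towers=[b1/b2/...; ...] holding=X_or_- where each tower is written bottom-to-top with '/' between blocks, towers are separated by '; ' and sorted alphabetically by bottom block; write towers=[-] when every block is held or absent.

towers=[A/C; D/B; E/F] holding=-

step 1 (pickup(B)): towers=[D; E/F/C/A] holding=B
step 2 (stack(B, D)): towers=[D/B; E/F/C/A] holding=-
step 3 (unstack(A, C)): towers=[D/B; E/F/C] holding=A
step 4 (putdown(A)): towers=[A; D/B; E/F/C] holding=-
step 5 (unstack(C, F)): towers=[A; D/B; E/F] holding=C
step 6 (stack(C, A)): towers=[A/C; D/B; E/F] holding=-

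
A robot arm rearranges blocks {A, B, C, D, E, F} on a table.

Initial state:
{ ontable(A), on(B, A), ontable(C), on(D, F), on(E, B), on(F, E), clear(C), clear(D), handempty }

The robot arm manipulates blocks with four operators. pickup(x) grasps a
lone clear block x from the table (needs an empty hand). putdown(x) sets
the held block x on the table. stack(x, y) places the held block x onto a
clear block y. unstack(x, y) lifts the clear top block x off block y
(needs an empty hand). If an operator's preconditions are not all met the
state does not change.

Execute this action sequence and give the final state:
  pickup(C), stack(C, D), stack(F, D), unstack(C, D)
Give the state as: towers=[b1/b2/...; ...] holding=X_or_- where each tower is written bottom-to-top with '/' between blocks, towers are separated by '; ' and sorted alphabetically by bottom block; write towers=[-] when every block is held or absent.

step 1 (pickup(C)): towers=[A/B/E/F/D] holding=C
step 2 (stack(C, D)): towers=[A/B/E/F/D/C] holding=-
step 3 (stack(F, D)) [no-op]: towers=[A/B/E/F/D/C] holding=-
step 4 (unstack(C, D)): towers=[A/B/E/F/D] holding=C

towers=[A/B/E/F/D] holding=C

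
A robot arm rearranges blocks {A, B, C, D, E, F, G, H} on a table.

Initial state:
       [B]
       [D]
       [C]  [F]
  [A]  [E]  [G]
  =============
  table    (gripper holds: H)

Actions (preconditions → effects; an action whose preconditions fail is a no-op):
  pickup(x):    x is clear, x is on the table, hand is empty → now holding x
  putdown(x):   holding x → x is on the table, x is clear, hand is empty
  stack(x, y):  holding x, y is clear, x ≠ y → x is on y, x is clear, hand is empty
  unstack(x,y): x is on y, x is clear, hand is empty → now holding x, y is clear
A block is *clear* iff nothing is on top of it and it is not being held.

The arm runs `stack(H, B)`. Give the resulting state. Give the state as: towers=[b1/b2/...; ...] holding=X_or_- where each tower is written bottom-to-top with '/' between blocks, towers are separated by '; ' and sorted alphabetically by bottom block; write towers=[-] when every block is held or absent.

before: towers=[A; E/C/D/B; G/F] holding=H
pre[stack(H, B)]: holding(H) ok, clear(B) ok, H≠B ok
all met → apply stack(H, B)
after:  towers=[A; E/C/D/B/H; G/F] holding=-

towers=[A; E/C/D/B/H; G/F] holding=-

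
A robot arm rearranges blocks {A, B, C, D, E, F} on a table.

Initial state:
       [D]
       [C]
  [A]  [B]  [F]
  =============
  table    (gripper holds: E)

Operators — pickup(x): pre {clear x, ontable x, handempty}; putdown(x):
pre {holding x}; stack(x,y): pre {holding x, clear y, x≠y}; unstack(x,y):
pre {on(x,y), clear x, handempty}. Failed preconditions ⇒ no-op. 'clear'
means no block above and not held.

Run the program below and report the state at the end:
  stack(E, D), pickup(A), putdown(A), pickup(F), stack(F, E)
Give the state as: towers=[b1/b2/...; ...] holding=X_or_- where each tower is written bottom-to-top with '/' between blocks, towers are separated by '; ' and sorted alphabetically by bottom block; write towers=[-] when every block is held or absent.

step 1 (stack(E, D)): towers=[A; B/C/D/E; F] holding=-
step 2 (pickup(A)): towers=[B/C/D/E; F] holding=A
step 3 (putdown(A)): towers=[A; B/C/D/E; F] holding=-
step 4 (pickup(F)): towers=[A; B/C/D/E] holding=F
step 5 (stack(F, E)): towers=[A; B/C/D/E/F] holding=-

towers=[A; B/C/D/E/F] holding=-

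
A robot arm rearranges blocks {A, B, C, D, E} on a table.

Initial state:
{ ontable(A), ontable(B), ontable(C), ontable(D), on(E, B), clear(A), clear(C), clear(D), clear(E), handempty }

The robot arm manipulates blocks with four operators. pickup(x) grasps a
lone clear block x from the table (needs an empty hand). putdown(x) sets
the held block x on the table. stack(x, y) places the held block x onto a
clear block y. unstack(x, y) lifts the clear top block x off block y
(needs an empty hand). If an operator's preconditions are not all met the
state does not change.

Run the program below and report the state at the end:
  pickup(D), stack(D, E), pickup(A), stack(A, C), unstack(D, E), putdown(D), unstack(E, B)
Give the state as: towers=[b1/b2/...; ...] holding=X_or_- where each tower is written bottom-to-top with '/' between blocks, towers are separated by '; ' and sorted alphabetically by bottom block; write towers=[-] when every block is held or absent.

towers=[B; C/A; D] holding=E

step 1 (pickup(D)): towers=[A; B/E; C] holding=D
step 2 (stack(D, E)): towers=[A; B/E/D; C] holding=-
step 3 (pickup(A)): towers=[B/E/D; C] holding=A
step 4 (stack(A, C)): towers=[B/E/D; C/A] holding=-
step 5 (unstack(D, E)): towers=[B/E; C/A] holding=D
step 6 (putdown(D)): towers=[B/E; C/A; D] holding=-
step 7 (unstack(E, B)): towers=[B; C/A; D] holding=E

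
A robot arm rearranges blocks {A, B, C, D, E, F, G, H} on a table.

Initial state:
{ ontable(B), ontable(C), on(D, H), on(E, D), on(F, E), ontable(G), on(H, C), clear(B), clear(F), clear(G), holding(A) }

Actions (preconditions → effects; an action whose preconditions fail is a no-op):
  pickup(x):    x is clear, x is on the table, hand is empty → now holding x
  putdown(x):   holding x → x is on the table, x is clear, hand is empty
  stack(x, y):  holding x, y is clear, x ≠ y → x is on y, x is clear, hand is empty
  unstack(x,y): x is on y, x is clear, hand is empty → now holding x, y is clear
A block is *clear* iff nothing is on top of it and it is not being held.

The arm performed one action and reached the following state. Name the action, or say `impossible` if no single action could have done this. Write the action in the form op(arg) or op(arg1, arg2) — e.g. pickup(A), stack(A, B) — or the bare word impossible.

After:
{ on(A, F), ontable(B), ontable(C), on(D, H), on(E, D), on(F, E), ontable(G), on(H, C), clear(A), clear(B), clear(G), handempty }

stack(A, F)

target: towers=[B; C/H/D/E/F/A; G] holding=-
        putdown(A) → towers=[A; B; C/H/D/E/F; G] holding=-
       stack(A, G) → towers=[B; C/H/D/E/F; G/A] holding=-
       stack(A, B) → towers=[B/A; C/H/D/E/F; G] holding=-
       stack(A, F) → towers=[B; C/H/D/E/F/A; G] holding=-  ← match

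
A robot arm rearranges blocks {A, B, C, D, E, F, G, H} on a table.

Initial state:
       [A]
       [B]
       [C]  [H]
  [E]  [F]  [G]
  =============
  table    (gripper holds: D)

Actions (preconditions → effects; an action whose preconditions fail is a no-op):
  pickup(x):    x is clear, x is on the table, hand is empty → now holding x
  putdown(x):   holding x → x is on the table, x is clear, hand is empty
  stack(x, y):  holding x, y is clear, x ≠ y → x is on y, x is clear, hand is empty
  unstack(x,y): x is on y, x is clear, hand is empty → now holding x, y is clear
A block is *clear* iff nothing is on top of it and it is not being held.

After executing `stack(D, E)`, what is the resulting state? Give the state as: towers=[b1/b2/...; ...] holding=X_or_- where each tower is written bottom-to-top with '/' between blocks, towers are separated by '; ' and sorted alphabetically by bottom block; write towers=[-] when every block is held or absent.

before: towers=[E; F/C/B/A; G/H] holding=D
pre[stack(D, E)]: holding(D) yes, clear(E) yes, D≠E yes
all met → apply stack(D, E)
after:  towers=[E/D; F/C/B/A; G/H] holding=-

towers=[E/D; F/C/B/A; G/H] holding=-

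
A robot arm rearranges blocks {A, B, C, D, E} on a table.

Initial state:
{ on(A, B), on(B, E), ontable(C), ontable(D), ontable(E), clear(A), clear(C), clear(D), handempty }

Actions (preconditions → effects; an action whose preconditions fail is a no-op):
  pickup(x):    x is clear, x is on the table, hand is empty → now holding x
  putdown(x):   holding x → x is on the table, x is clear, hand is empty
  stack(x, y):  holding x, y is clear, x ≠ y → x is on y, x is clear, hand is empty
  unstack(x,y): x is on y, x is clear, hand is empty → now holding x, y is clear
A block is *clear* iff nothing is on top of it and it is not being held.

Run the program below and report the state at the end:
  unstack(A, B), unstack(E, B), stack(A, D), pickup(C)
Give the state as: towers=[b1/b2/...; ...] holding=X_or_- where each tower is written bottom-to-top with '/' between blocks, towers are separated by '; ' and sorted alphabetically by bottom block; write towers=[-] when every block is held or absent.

towers=[D/A; E/B] holding=C

step 1 (unstack(A, B)): towers=[C; D; E/B] holding=A
step 2 (unstack(E, B)) [no-op]: towers=[C; D; E/B] holding=A
step 3 (stack(A, D)): towers=[C; D/A; E/B] holding=-
step 4 (pickup(C)): towers=[D/A; E/B] holding=C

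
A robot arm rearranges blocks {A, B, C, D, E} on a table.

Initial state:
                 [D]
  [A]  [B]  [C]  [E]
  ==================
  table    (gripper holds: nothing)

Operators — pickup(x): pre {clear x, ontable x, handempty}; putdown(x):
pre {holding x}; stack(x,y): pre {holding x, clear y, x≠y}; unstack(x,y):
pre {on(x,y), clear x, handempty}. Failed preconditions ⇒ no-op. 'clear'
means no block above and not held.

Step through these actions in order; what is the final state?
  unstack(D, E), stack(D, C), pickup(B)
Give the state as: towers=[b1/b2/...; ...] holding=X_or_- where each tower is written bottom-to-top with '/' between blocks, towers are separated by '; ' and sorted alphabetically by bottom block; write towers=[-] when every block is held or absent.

towers=[A; C/D; E] holding=B

step 1 (unstack(D, E)): towers=[A; B; C; E] holding=D
step 2 (stack(D, C)): towers=[A; B; C/D; E] holding=-
step 3 (pickup(B)): towers=[A; C/D; E] holding=B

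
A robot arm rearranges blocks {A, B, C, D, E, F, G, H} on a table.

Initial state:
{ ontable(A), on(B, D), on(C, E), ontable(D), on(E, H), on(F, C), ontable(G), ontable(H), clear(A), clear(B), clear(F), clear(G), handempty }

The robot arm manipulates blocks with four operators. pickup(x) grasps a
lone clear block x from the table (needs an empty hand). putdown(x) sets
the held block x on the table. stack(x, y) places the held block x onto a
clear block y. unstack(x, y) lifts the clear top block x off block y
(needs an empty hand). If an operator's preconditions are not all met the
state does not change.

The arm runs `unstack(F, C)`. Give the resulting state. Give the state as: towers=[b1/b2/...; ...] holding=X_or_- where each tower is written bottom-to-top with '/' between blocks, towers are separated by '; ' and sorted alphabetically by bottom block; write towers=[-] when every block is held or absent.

before: towers=[A; D/B; G; H/E/C/F] holding=-
pre[unstack(F, C)]: on(F,C) ✓, clear(F) ✓, handempty ✓
all met → apply unstack(F, C)
after:  towers=[A; D/B; G; H/E/C] holding=F

towers=[A; D/B; G; H/E/C] holding=F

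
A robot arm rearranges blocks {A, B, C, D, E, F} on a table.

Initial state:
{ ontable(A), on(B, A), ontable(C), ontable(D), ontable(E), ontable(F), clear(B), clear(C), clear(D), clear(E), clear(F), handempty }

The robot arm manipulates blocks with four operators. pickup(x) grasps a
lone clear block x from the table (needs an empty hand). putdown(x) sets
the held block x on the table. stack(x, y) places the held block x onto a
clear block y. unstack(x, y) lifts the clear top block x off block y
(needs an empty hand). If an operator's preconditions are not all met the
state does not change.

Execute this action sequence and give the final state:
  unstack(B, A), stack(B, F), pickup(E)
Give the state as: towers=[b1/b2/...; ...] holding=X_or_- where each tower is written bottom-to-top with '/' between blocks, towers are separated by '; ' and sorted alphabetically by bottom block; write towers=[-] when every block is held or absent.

step 1 (unstack(B, A)): towers=[A; C; D; E; F] holding=B
step 2 (stack(B, F)): towers=[A; C; D; E; F/B] holding=-
step 3 (pickup(E)): towers=[A; C; D; F/B] holding=E

towers=[A; C; D; F/B] holding=E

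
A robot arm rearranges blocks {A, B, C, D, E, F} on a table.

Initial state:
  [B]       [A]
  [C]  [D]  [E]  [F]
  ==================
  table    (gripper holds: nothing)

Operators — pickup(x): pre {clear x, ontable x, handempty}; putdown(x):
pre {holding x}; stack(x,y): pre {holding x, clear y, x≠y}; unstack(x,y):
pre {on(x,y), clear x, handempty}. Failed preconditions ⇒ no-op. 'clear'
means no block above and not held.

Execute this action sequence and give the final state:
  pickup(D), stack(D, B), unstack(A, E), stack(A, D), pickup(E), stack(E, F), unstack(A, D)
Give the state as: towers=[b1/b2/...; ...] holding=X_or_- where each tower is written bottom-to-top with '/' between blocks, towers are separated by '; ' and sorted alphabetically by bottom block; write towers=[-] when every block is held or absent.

step 1 (pickup(D)): towers=[C/B; E/A; F] holding=D
step 2 (stack(D, B)): towers=[C/B/D; E/A; F] holding=-
step 3 (unstack(A, E)): towers=[C/B/D; E; F] holding=A
step 4 (stack(A, D)): towers=[C/B/D/A; E; F] holding=-
step 5 (pickup(E)): towers=[C/B/D/A; F] holding=E
step 6 (stack(E, F)): towers=[C/B/D/A; F/E] holding=-
step 7 (unstack(A, D)): towers=[C/B/D; F/E] holding=A

towers=[C/B/D; F/E] holding=A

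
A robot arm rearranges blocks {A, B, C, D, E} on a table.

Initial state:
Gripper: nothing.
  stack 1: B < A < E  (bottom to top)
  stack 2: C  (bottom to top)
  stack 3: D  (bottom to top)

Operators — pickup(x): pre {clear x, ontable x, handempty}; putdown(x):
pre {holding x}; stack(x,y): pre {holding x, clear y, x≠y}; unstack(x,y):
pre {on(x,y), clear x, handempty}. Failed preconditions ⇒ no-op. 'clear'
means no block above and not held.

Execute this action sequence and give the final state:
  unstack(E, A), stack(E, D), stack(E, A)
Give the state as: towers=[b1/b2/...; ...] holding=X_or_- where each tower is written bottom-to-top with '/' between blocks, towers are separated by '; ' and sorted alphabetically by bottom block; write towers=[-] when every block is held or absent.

step 1 (unstack(E, A)): towers=[B/A; C; D] holding=E
step 2 (stack(E, D)): towers=[B/A; C; D/E] holding=-
step 3 (stack(E, A)) [no-op]: towers=[B/A; C; D/E] holding=-

towers=[B/A; C; D/E] holding=-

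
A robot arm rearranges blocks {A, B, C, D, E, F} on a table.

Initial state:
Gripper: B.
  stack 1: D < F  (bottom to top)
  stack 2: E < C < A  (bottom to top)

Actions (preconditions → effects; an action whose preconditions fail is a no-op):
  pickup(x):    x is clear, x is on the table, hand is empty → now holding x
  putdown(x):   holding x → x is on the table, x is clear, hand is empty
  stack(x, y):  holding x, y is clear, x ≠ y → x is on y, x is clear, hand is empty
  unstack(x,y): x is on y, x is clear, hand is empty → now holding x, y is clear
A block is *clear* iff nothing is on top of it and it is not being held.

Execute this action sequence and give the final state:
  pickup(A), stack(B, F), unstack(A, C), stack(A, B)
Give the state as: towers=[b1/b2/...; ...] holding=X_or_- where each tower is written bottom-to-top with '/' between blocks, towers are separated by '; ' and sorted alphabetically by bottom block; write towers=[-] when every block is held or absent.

step 1 (pickup(A)) [no-op]: towers=[D/F; E/C/A] holding=B
step 2 (stack(B, F)): towers=[D/F/B; E/C/A] holding=-
step 3 (unstack(A, C)): towers=[D/F/B; E/C] holding=A
step 4 (stack(A, B)): towers=[D/F/B/A; E/C] holding=-

towers=[D/F/B/A; E/C] holding=-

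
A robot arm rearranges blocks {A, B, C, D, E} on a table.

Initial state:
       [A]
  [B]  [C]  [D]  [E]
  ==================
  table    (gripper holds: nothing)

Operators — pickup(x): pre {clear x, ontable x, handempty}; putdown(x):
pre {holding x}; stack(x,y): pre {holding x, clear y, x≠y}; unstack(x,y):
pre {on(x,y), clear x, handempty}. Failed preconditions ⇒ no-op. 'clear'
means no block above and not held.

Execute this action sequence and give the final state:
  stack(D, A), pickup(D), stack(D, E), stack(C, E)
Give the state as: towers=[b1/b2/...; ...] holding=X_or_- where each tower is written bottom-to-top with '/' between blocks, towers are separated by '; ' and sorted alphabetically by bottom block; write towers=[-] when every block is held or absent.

towers=[B; C/A; E/D] holding=-

step 1 (stack(D, A)) [no-op]: towers=[B; C/A; D; E] holding=-
step 2 (pickup(D)): towers=[B; C/A; E] holding=D
step 3 (stack(D, E)): towers=[B; C/A; E/D] holding=-
step 4 (stack(C, E)) [no-op]: towers=[B; C/A; E/D] holding=-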